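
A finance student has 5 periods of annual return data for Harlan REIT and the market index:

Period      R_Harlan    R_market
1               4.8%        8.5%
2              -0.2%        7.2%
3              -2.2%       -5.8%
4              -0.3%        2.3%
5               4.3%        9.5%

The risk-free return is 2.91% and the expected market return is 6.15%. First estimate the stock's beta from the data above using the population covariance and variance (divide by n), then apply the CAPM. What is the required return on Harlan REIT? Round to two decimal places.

Mean R_i = (4.8 − 0.2 − 2.2 − 0.3 + 4.3) / 5 = 1.2800%
Mean R_m = (8.5 + 7.2 − 5.8 + 2.3 + 9.5) / 5 = 4.3400%
Σ(R_i − R̄_i)(R_m − R̄_m) = 64.5040  ⇒  Cov = 64.5040 / 5 = 12.9008
Σ(R_m − R̄_m)² = 159.0920  ⇒  Var(R_m) = 159.0920 / 5 = 31.8184
β = Cov / Var(R_m) = 12.9008 / 31.8184 = 0.4055
MRP = 6.15% − 2.91% = 3.24%
E(R) = R_f + β × MRP = 2.91% + 0.4055 × 3.24% = 4.22%

4.22%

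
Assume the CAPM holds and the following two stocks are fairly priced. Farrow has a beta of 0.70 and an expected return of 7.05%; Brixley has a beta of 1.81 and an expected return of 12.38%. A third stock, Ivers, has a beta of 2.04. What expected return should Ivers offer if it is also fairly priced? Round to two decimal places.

13.48%

MRP (SML slope) = (12.38% − 7.05%) / (1.81 − 0.70) = 5.33% / 1.11 = 4.8018%
R_f (intercept) = 7.05% − 0.70 × 4.8018% = 3.6887%
E(R_Ivers) = R_f + β × MRP = 3.6887% + 2.04 × 4.8018% = 13.48%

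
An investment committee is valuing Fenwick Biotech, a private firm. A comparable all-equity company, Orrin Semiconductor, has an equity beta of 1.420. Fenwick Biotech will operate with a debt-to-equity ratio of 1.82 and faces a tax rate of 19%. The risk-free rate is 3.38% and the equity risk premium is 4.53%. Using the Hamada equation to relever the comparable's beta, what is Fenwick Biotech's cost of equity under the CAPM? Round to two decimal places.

β_L = β_U × [1 + (1 − t)(D/E)] = 1.420 × [1 + (1 − 0.19) × 1.82]
    = 1.420 × [1 + 0.81 × 1.82] = 1.420 × 2.4742 = 3.5134
E(R) = R_f + β_L × MRP = 3.38% + 3.5134 × 4.53% = 19.30%

19.30%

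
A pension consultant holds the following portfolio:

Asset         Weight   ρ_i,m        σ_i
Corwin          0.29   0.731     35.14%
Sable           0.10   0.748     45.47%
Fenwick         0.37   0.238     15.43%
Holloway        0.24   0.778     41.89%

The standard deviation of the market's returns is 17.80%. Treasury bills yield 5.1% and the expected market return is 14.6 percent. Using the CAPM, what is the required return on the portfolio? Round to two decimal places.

15.79%

β_Corwin = 0.731 × 35.14% / 17.80% = 1.4431
β_Sable = 0.748 × 45.47% / 17.80% = 1.9108
β_Fenwick = 0.238 × 15.43% / 17.80% = 0.2063
β_Holloway = 0.778 × 41.89% / 17.80% = 1.8309
β_P = Σ w_i β_i = 0.29×1.4431 + 0.10×1.9108 + 0.37×0.2063 + 0.24×1.8309 = 1.1253
MRP = 14.6% − 5.1% = 9.50%
E(R_P) = R_f + β_P × MRP = 5.1% + 1.1253 × 9.5% = 15.79%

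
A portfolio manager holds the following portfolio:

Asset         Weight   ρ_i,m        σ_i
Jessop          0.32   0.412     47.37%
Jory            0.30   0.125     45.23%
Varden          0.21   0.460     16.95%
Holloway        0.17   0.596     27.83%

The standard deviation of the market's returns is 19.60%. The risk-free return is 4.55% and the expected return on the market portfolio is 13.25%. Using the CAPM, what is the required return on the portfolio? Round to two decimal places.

β_Jessop = 0.412 × 47.37% / 19.60% = 0.9957
β_Jory = 0.125 × 45.23% / 19.60% = 0.2885
β_Varden = 0.460 × 16.95% / 19.60% = 0.3978
β_Holloway = 0.596 × 27.83% / 19.60% = 0.8463
β_P = Σ w_i β_i = 0.32×0.9957 + 0.30×0.2885 + 0.21×0.3978 + 0.17×0.8463 = 0.6326
MRP = 13.25% − 4.55% = 8.70%
E(R_P) = R_f + β_P × MRP = 4.55% + 0.6326 × 8.70% = 10.05%

10.05%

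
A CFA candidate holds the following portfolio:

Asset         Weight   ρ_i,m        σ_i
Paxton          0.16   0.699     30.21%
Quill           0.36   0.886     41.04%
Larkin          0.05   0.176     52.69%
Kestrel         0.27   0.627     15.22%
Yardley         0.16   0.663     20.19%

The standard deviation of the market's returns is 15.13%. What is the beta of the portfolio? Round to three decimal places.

1.431

β_Paxton = 0.699 × 30.21% / 15.13% = 1.3957
β_Quill = 0.886 × 41.04% / 15.13% = 2.4033
β_Larkin = 0.176 × 52.69% / 15.13% = 0.6129
β_Kestrel = 0.627 × 15.22% / 15.13% = 0.6307
β_Yardley = 0.663 × 20.19% / 15.13% = 0.8847
β_P = Σ w_i β_i = 0.16×1.3957 + 0.36×2.4033 + 0.05×0.6129 + 0.27×0.6307 + 0.16×0.8847 = 1.4310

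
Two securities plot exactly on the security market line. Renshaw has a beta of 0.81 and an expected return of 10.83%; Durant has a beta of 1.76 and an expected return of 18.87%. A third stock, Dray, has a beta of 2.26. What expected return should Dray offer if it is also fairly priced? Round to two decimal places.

MRP (SML slope) = (18.87% − 10.83%) / (1.76 − 0.81) = 8.04% / 0.95 = 8.4632%
R_f (intercept) = 10.83% − 0.81 × 8.4632% = 3.9748%
E(R_Dray) = R_f + β × MRP = 3.9748% + 2.26 × 8.4632% = 23.10%

23.10%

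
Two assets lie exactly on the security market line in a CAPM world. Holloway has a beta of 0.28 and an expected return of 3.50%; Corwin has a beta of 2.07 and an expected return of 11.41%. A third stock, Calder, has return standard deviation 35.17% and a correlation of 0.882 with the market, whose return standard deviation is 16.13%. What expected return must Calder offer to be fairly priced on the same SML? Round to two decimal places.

MRP = (11.41% − 3.50%) / (2.07 − 0.28) = 4.4190%
R_f = 3.50% − 0.28 × 4.4190% = 2.2627%
β_Calder = ρ·σ_i/σ_m = 0.882 × 35.17 / 16.13 = 1.9231
E(R_Calder) = R_f + β × MRP = 2.2627% + 1.9231 × 4.4190% = 10.76%

10.76%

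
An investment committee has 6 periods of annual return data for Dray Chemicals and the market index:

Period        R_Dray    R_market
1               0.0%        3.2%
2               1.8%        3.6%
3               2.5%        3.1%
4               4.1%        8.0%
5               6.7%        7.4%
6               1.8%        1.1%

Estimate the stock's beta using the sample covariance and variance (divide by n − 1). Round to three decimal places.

0.662

Mean R_i = (0.0 + 1.8 + 2.5 + 4.1 + 6.7 + 1.8) / 6 = 2.8167%
Mean R_m = (3.2 + 3.6 + 3.1 + 8.0 + 7.4 + 1.1) / 6 = 4.4000%
Σ(R_i − R̄_i)(R_m − R̄_m) = 24.2300  ⇒  Cov = 24.2300 / 5 = 4.8460
Σ(R_m − R̄_m)² = 36.6200  ⇒  Var(R_m) = 36.6200 / 5 = 7.3240
β = Cov / Var(R_m) = 4.8460 / 7.3240 = 0.6617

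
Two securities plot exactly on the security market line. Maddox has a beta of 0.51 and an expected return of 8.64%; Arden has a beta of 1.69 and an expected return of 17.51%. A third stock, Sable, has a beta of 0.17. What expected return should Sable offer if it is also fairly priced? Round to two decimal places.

MRP (SML slope) = (17.51% − 8.64%) / (1.69 − 0.51) = 8.87% / 1.18 = 7.5169%
R_f (intercept) = 8.64% − 0.51 × 7.5169% = 4.8064%
E(R_Sable) = R_f + β × MRP = 4.8064% + 0.17 × 7.5169% = 6.08%

6.08%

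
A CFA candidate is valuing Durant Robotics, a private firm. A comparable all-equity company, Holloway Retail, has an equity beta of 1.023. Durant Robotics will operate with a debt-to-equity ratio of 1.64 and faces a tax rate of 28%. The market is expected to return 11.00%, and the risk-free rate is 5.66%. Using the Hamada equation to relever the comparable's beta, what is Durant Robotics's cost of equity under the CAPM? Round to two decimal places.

β_L = β_U × [1 + (1 − t)(D/E)] = 1.023 × [1 + (1 − 0.28) × 1.64]
    = 1.023 × [1 + 0.72 × 1.64] = 1.023 × 2.1808 = 2.2310
MRP = 11.00% − 5.66% = 5.34%
E(R) = R_f + β_L × MRP = 5.66% + 2.2310 × 5.34% = 17.57%

17.57%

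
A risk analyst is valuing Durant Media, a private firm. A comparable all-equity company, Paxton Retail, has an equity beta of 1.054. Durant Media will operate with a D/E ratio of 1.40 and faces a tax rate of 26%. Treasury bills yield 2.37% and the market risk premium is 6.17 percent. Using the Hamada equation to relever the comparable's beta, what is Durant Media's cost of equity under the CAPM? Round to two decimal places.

β_L = β_U × [1 + (1 − t)(D/E)] = 1.054 × [1 + (1 − 0.26) × 1.40]
    = 1.054 × [1 + 0.74 × 1.40] = 1.054 × 2.0360 = 2.1459
E(R) = R_f + β_L × MRP = 2.37% + 2.1459 × 6.17% = 15.61%

15.61%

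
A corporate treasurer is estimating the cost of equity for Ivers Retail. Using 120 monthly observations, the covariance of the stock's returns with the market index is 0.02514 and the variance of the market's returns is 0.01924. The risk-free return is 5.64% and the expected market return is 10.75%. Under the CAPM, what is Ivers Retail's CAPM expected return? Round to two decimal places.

12.32%

β = Cov(R_i, R_m) / Var(R_m) = 0.02514 / 0.01924 = 1.3067
MRP = 10.75% − 5.64% = 5.11%
E(R) = R_f + β × MRP = 5.64% + 1.3067 × 5.11% = 12.32%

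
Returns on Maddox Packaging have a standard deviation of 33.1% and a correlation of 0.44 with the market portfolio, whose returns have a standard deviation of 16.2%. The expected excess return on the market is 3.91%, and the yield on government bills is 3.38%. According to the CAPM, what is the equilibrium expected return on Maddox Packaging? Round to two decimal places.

β = ρ × σ_i / σ_m = 0.44 × 33.1% / 16.2% = 0.8990
E(R) = 3.38% + 0.8990 × 3.91% = 6.90%

6.90%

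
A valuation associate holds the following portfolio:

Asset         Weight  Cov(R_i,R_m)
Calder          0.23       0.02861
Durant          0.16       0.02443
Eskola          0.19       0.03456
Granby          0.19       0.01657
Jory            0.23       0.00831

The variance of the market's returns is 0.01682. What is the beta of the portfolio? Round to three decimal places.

1.315

β_Calder = 0.02861 / 0.01682 = 1.7010
β_Durant = 0.02443 / 0.01682 = 1.4524
β_Eskola = 0.03456 / 0.01682 = 2.0547
β_Granby = 0.01657 / 0.01682 = 0.9851
β_Jory = 0.00831 / 0.01682 = 0.4941
β_P = Σ w_i β_i = 0.23×1.7010 + 0.16×1.4524 + 0.19×2.0547 + 0.19×0.9851 + 0.23×0.4941 = 1.3148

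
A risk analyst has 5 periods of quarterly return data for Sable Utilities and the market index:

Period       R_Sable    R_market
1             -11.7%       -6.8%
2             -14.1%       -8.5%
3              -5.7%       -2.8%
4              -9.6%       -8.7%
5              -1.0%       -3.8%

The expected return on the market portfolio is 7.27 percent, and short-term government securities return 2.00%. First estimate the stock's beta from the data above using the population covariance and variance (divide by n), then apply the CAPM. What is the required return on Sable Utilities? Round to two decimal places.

10.13%

Mean R_i = (-11.7 − 14.1 − 5.7 − 9.6 − 1.0) / 5 = -8.4200%
Mean R_m = (-6.8 − 8.5 − 2.8 − 8.7 − 3.8) / 5 = -6.1200%
Σ(R_i − R̄_i)(R_m − R̄_m) = 45.0380  ⇒  Cov = 45.0380 / 5 = 9.0076
Σ(R_m − R̄_m)² = 29.1880  ⇒  Var(R_m) = 29.1880 / 5 = 5.8376
β = Cov / Var(R_m) = 9.0076 / 5.8376 = 1.5430
MRP = 7.27% − 2.00% = 5.27%
E(R) = R_f + β × MRP = 2.00% + 1.5430 × 5.27% = 10.13%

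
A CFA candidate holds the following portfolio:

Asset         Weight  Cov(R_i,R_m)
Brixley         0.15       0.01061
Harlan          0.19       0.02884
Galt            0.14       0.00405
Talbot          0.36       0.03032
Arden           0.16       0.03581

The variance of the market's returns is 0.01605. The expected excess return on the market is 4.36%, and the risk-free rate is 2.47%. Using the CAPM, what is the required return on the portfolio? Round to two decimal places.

β_Brixley = 0.01061 / 0.01605 = 0.6611
β_Harlan = 0.02884 / 0.01605 = 1.7969
β_Galt = 0.00405 / 0.01605 = 0.2523
β_Talbot = 0.03032 / 0.01605 = 1.8891
β_Arden = 0.03581 / 0.01605 = 2.2312
β_P = Σ w_i β_i = 0.15×0.6611 + 0.19×1.7969 + 0.14×0.2523 + 0.36×1.8891 + 0.16×2.2312 = 1.5130
E(R_P) = R_f + β_P × MRP = 2.47% + 1.5130 × 4.36% = 9.07%

9.07%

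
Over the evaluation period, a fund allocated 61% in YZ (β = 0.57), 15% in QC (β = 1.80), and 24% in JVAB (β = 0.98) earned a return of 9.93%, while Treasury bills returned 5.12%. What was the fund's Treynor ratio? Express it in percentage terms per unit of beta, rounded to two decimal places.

β_P = 0.61×0.57 + 0.15×1.80 + 0.24×0.98 = 0.8529
Treynor = (R_P − R_f) / β_P = (9.93% − 5.12%) / 0.8529 = 4.81% / 0.8529 = 5.64%

5.64%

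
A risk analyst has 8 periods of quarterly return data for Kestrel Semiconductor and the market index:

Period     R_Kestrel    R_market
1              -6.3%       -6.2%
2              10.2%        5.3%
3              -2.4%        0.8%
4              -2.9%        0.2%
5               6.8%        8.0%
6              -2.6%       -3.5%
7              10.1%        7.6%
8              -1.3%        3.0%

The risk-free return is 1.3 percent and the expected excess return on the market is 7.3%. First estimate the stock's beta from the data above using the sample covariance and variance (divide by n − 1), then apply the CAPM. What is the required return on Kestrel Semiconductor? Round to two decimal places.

Mean R_i = (-6.3 + 10.2 − 2.4 − 2.9 + 6.8 − 2.6 + 10.1 − 1.3) / 8 = 1.4500%
Mean R_m = (-6.2 + 5.3 + 0.8 + 0.2 + 8.0 − 3.5 + 7.6 + 3.0) / 8 = 1.9000%
Σ(R_i − R̄_i)(R_m − R̄_m) = 204.9400  ⇒  Cov = 204.9400 / 7 = 29.2771
Σ(R_m − R̄_m)² = 181.3400  ⇒  Var(R_m) = 181.3400 / 7 = 25.9057
β = Cov / Var(R_m) = 29.2771 / 25.9057 = 1.1301
E(R) = R_f + β × MRP = 1.3% + 1.1301 × 7.3% = 9.55%

9.55%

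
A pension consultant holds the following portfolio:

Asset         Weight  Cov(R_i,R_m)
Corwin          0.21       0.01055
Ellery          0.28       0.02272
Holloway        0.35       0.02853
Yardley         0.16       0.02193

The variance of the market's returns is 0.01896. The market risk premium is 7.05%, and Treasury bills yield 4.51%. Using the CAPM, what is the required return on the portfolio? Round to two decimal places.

12.72%

β_Corwin = 0.01055 / 0.01896 = 0.5564
β_Ellery = 0.02272 / 0.01896 = 1.1983
β_Holloway = 0.02853 / 0.01896 = 1.5047
β_Yardley = 0.02193 / 0.01896 = 1.1566
β_P = Σ w_i β_i = 0.21×0.5564 + 0.28×1.1983 + 0.35×1.5047 + 0.16×1.1566 = 1.1641
E(R_P) = R_f + β_P × MRP = 4.51% + 1.1641 × 7.05% = 12.72%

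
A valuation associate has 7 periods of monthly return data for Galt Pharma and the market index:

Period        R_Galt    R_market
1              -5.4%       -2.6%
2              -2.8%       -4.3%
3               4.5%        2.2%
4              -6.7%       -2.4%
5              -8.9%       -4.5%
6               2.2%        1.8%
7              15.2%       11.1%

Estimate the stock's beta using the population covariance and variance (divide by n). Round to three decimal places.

1.454

Mean R_i = (-5.4 − 2.8 + 4.5 − 6.7 − 8.9 + 2.2 + 15.2) / 7 = -0.2714%
Mean R_m = (-2.6 − 4.3 + 2.2 − 2.4 − 4.5 + 1.8 + 11.1) / 7 = 0.1857%
Σ(R_i − R̄_i)(R_m − R̄_m) = 265.1429  ⇒  Cov = 265.1429 / 7 = 37.8776
Σ(R_m − R̄_m)² = 182.3086  ⇒  Var(R_m) = 182.3086 / 7 = 26.0441
β = Cov / Var(R_m) = 37.8776 / 26.0441 = 1.4544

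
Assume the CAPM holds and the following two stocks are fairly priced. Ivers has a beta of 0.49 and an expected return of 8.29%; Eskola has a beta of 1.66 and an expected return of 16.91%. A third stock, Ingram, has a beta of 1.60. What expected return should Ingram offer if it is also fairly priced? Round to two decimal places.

16.47%

MRP (SML slope) = (16.91% − 8.29%) / (1.66 − 0.49) = 8.62% / 1.17 = 7.3675%
R_f (intercept) = 8.29% − 0.49 × 7.3675% = 4.6799%
E(R_Ingram) = R_f + β × MRP = 4.6799% + 1.60 × 7.3675% = 16.47%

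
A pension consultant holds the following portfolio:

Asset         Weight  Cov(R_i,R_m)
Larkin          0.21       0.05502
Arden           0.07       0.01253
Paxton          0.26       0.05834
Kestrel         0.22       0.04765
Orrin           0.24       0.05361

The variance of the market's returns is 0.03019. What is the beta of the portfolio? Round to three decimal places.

1.688

β_Larkin = 0.05502 / 0.03019 = 1.8225
β_Arden = 0.01253 / 0.03019 = 0.4150
β_Paxton = 0.05834 / 0.03019 = 1.9324
β_Kestrel = 0.04765 / 0.03019 = 1.5783
β_Orrin = 0.05361 / 0.03019 = 1.7758
β_P = Σ w_i β_i = 0.21×1.8225 + 0.07×0.4150 + 0.26×1.9324 + 0.22×1.5783 + 0.24×1.7758 = 1.6876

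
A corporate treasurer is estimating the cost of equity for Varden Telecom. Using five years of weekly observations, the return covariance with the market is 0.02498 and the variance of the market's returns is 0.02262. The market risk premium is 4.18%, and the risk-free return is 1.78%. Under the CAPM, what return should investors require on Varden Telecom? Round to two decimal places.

β = Cov(R_i, R_m) / Var(R_m) = 0.02498 / 0.02262 = 1.1043
E(R) = R_f + β × MRP = 1.78% + 1.1043 × 4.18% = 6.40%

6.40%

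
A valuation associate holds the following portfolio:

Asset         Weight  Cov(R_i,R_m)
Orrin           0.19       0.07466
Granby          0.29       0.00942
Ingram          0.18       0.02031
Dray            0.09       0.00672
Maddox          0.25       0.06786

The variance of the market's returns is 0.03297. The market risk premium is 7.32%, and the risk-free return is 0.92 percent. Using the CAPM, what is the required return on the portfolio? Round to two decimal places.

9.39%

β_Orrin = 0.07466 / 0.03297 = 2.2645
β_Granby = 0.00942 / 0.03297 = 0.2857
β_Ingram = 0.02031 / 0.03297 = 0.6160
β_Dray = 0.00672 / 0.03297 = 0.2038
β_Maddox = 0.06786 / 0.03297 = 2.0582
β_P = Σ w_i β_i = 0.19×2.2645 + 0.29×0.2857 + 0.18×0.6160 + 0.09×0.2038 + 0.25×2.0582 = 1.1569
E(R_P) = R_f + β_P × MRP = 0.92% + 1.1569 × 7.32% = 9.39%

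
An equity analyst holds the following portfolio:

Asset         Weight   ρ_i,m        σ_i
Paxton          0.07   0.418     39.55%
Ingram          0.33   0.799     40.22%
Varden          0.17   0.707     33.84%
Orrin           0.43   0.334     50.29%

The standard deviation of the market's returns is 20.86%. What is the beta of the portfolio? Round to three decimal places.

β_Paxton = 0.418 × 39.55% / 20.86% = 0.7925
β_Ingram = 0.799 × 40.22% / 20.86% = 1.5405
β_Varden = 0.707 × 33.84% / 20.86% = 1.1469
β_Orrin = 0.334 × 50.29% / 20.86% = 0.8052
β_P = Σ w_i β_i = 0.07×0.7925 + 0.33×1.5405 + 0.17×1.1469 + 0.43×0.8052 = 1.1050

1.105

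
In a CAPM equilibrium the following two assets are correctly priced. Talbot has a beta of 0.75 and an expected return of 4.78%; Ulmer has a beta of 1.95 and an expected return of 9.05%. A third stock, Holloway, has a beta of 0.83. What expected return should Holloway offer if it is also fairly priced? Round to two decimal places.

5.06%

MRP (SML slope) = (9.05% − 4.78%) / (1.95 − 0.75) = 4.27% / 1.20 = 3.5583%
R_f (intercept) = 4.78% − 0.75 × 3.5583% = 2.1113%
E(R_Holloway) = R_f + β × MRP = 2.1113% + 0.83 × 3.5583% = 5.06%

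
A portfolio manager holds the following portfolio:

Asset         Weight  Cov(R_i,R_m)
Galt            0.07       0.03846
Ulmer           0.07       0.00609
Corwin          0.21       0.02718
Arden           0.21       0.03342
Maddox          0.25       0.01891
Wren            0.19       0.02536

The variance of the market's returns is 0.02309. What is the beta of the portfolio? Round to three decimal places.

β_Galt = 0.03846 / 0.02309 = 1.6657
β_Ulmer = 0.00609 / 0.02309 = 0.2638
β_Corwin = 0.02718 / 0.02309 = 1.1771
β_Arden = 0.03342 / 0.02309 = 1.4474
β_Maddox = 0.01891 / 0.02309 = 0.8190
β_Wren = 0.02536 / 0.02309 = 1.0983
β_P = Σ w_i β_i = 0.07×1.6657 + 0.07×0.2638 + 0.21×1.1771 + 0.21×1.4474 + 0.25×0.8190 + 0.19×1.0983 = 1.0996

1.100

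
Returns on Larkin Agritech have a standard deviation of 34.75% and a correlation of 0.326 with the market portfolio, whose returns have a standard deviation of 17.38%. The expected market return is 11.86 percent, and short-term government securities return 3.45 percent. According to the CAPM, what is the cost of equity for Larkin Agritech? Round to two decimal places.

8.93%

β = ρ × σ_i / σ_m = 0.326 × 34.75% / 17.38% = 0.6518
MRP = 11.86% − 3.45% = 8.41%
E(R) = 3.45% + 0.6518 × 8.41% = 8.93%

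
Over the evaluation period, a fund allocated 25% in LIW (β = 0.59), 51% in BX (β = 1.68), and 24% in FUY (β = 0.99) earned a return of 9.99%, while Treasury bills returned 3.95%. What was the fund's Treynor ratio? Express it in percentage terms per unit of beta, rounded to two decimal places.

β_P = 0.25×0.59 + 0.51×1.68 + 0.24×0.99 = 1.2419
Treynor = (R_P − R_f) / β_P = (9.99% − 3.95%) / 1.2419 = 6.04% / 1.2419 = 4.86%

4.86%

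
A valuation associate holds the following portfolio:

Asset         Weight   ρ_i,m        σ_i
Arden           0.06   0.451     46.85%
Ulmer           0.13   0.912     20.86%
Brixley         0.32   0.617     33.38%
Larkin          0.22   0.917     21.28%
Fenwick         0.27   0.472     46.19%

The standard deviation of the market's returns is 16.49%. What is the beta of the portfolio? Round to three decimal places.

1.244

β_Arden = 0.451 × 46.85% / 16.49% = 1.2813
β_Ulmer = 0.912 × 20.86% / 16.49% = 1.1537
β_Brixley = 0.617 × 33.38% / 16.49% = 1.2490
β_Larkin = 0.917 × 21.28% / 16.49% = 1.1834
β_Fenwick = 0.472 × 46.19% / 16.49% = 1.3221
β_P = Σ w_i β_i = 0.06×1.2813 + 0.13×1.1537 + 0.32×1.2490 + 0.22×1.1834 + 0.27×1.3221 = 1.2439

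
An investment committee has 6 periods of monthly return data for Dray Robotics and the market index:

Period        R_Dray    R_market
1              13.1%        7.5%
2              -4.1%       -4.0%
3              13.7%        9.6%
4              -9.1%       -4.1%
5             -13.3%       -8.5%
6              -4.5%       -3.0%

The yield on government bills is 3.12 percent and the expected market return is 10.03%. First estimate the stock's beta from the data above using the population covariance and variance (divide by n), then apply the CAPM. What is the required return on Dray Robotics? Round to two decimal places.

Mean R_i = (13.1 − 4.1 + 13.7 − 9.1 − 13.3 − 4.5) / 6 = -0.7000%
Mean R_m = (7.5 − 4.0 + 9.6 − 4.1 − 8.5 − 3.0) / 6 = -0.4167%
Σ(R_i − R̄_i)(R_m − R̄_m) = 408.2800  ⇒  Cov = 408.2800 / 6 = 68.0467
Σ(R_m − R̄_m)² = 261.4283  ⇒  Var(R_m) = 261.4283 / 6 = 43.5714
β = Cov / Var(R_m) = 68.0467 / 43.5714 = 1.5617
MRP = 10.03% − 3.12% = 6.91%
E(R) = R_f + β × MRP = 3.12% + 1.5617 × 6.91% = 13.91%

13.91%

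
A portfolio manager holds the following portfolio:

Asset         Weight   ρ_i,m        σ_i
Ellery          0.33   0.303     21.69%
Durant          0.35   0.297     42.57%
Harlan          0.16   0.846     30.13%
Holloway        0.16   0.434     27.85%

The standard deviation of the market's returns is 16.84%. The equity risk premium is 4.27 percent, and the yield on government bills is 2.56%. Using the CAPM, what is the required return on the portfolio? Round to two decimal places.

5.76%

β_Ellery = 0.303 × 21.69% / 16.84% = 0.3903
β_Durant = 0.297 × 42.57% / 16.84% = 0.7508
β_Harlan = 0.846 × 30.13% / 16.84% = 1.5137
β_Holloway = 0.434 × 27.85% / 16.84% = 0.7177
β_P = Σ w_i β_i = 0.33×0.3903 + 0.35×0.7508 + 0.16×1.5137 + 0.16×0.7177 = 0.7486
E(R_P) = R_f + β_P × MRP = 2.56% + 0.7486 × 4.27% = 5.76%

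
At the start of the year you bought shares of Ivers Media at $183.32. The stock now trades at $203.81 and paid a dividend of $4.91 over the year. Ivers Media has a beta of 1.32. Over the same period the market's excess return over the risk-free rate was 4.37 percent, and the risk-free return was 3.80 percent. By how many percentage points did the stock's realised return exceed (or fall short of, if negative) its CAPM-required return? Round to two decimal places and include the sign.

+4.29%

Realised HPR = (P1 + D1 − P0) / P0 = (203.81 + 4.91 − 183.32) / 183.32 = 25.40 / 183.32 = 13.8556%
CAPM required = R_f + β·MRP = 3.80% + 1.32 × 4.37% = 9.5684%
α = realised − required = 13.8556% − 9.5684% = +4.29%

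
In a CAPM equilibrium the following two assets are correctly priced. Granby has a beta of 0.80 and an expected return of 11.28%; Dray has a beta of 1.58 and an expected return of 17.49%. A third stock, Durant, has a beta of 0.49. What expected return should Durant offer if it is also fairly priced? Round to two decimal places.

MRP (SML slope) = (17.49% − 11.28%) / (1.58 − 0.80) = 6.21% / 0.78 = 7.9615%
R_f (intercept) = 11.28% − 0.80 × 7.9615% = 4.9108%
E(R_Durant) = R_f + β × MRP = 4.9108% + 0.49 × 7.9615% = 8.81%

8.81%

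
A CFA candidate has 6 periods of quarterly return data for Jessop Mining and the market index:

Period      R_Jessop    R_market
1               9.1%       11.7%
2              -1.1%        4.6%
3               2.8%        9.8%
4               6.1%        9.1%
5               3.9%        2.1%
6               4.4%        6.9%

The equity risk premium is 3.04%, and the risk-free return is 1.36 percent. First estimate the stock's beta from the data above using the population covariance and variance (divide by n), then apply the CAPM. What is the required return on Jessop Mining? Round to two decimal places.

3.15%

Mean R_i = (9.1 − 1.1 + 2.8 + 6.1 + 3.9 + 4.4) / 6 = 4.2000%
Mean R_m = (11.7 + 4.6 + 9.8 + 9.1 + 2.1 + 6.9) / 6 = 7.3667%
Σ(R_i − R̄_i)(R_m − R̄_m) = 37.2700  ⇒  Cov = 37.2700 / 6 = 6.2117
Σ(R_m − R̄_m)² = 63.3133  ⇒  Var(R_m) = 63.3133 / 6 = 10.5522
β = Cov / Var(R_m) = 6.2117 / 10.5522 = 0.5887
E(R) = R_f + β × MRP = 1.36% + 0.5887 × 3.04% = 3.15%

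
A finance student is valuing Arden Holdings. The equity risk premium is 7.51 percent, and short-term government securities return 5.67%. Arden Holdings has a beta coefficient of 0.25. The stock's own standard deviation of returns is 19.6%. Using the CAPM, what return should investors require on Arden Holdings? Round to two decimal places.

E(R) = R_f + β × MRP = 5.67% + 0.25 × 7.51% = 7.55%

7.55%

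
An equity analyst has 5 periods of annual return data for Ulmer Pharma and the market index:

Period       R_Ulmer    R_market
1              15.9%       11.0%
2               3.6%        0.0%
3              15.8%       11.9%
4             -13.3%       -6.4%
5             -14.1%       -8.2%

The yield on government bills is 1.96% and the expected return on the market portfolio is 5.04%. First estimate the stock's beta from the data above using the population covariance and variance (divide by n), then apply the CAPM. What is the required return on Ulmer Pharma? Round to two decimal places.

6.71%

Mean R_i = (15.9 + 3.6 + 15.8 − 13.3 − 14.1) / 5 = 1.5800%
Mean R_m = (11.0 + 0.0 + 11.9 − 6.4 − 8.2) / 5 = 1.6600%
Σ(R_i − R̄_i)(R_m − R̄_m) = 550.5460  ⇒  Cov = 550.5460 / 5 = 110.1092
Σ(R_m − R̄_m)² = 357.0320  ⇒  Var(R_m) = 357.0320 / 5 = 71.4064
β = Cov / Var(R_m) = 110.1092 / 71.4064 = 1.5420
MRP = 5.04% − 1.96% = 3.08%
E(R) = R_f + β × MRP = 1.96% + 1.5420 × 3.08% = 6.71%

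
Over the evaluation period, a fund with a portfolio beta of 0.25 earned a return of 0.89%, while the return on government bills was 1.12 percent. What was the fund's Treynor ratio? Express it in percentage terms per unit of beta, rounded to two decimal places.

-0.92%

Treynor = (R_P − R_f) / β_P = (0.89% − 1.12%) / 0.2500 = -0.23% / 0.2500 = -0.92%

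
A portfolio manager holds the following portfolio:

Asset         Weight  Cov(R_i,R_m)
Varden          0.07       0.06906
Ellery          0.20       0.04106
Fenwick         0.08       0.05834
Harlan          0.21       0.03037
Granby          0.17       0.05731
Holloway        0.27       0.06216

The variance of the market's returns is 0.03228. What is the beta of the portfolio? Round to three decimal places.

β_Varden = 0.06906 / 0.03228 = 2.1394
β_Ellery = 0.04106 / 0.03228 = 1.2720
β_Fenwick = 0.05834 / 0.03228 = 1.8073
β_Harlan = 0.03037 / 0.03228 = 0.9408
β_Granby = 0.05731 / 0.03228 = 1.7754
β_Holloway = 0.06216 / 0.03228 = 1.9257
β_P = Σ w_i β_i = 0.07×2.1394 + 0.20×1.2720 + 0.08×1.8073 + 0.21×0.9408 + 0.17×1.7754 + 0.27×1.9257 = 1.5681

1.568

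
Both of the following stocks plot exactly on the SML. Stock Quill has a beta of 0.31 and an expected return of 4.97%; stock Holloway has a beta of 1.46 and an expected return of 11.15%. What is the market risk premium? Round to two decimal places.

5.37%

Both satisfy E(R) = R_f + β·MRP, so the slope of the SML is
MRP = (11.15% − 4.97%) / (1.46 − 0.31) = 6.18% / 1.15 = 5.3739%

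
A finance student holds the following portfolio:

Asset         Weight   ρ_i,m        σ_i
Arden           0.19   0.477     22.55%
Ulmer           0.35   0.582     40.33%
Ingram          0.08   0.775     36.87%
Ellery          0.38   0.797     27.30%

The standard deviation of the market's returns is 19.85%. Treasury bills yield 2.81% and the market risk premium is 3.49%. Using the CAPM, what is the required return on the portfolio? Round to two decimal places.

6.47%

β_Arden = 0.477 × 22.55% / 19.85% = 0.5419
β_Ulmer = 0.582 × 40.33% / 19.85% = 1.1825
β_Ingram = 0.775 × 36.87% / 19.85% = 1.4395
β_Ellery = 0.797 × 27.30% / 19.85% = 1.0961
β_P = Σ w_i β_i = 0.19×0.5419 + 0.35×1.1825 + 0.08×1.4395 + 0.38×1.0961 = 1.0485
E(R_P) = R_f + β_P × MRP = 2.81% + 1.0485 × 3.49% = 6.47%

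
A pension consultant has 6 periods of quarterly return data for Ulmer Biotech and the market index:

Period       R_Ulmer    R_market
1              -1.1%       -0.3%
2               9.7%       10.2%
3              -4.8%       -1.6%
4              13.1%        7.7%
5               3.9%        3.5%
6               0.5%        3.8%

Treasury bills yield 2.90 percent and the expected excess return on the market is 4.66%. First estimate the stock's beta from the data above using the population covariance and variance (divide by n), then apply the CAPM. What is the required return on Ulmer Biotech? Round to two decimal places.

Mean R_i = (-1.1 + 9.7 − 4.8 + 13.1 + 3.9 + 0.5) / 6 = 3.5500%
Mean R_m = (-0.3 + 10.2 − 1.6 + 7.7 + 3.5 + 3.8) / 6 = 3.8833%
Σ(R_i − R̄_i)(R_m − R̄_m) = 140.6550  ⇒  Cov = 140.6550 / 6 = 23.4425
Σ(R_m − R̄_m)² = 102.1883  ⇒  Var(R_m) = 102.1883 / 6 = 17.0314
β = Cov / Var(R_m) = 23.4425 / 17.0314 = 1.3764
E(R) = R_f + β × MRP = 2.90% + 1.3764 × 4.66% = 9.31%

9.31%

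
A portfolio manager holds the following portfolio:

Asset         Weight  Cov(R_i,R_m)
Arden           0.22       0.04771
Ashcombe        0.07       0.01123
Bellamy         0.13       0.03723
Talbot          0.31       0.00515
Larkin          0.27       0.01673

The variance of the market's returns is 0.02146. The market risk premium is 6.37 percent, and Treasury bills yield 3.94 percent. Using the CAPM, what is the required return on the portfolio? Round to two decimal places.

10.54%

β_Arden = 0.04771 / 0.02146 = 2.2232
β_Ashcombe = 0.01123 / 0.02146 = 0.5233
β_Bellamy = 0.03723 / 0.02146 = 1.7349
β_Talbot = 0.00515 / 0.02146 = 0.2400
β_Larkin = 0.01673 / 0.02146 = 0.7796
β_P = Σ w_i β_i = 0.22×2.2232 + 0.07×0.5233 + 0.13×1.7349 + 0.31×0.2400 + 0.27×0.7796 = 1.0362
E(R_P) = R_f + β_P × MRP = 3.94% + 1.0362 × 6.37% = 10.54%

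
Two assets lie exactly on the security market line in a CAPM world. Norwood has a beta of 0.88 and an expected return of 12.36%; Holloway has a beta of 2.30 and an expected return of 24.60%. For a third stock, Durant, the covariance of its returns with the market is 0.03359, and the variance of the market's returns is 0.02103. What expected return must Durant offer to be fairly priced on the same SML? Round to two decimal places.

MRP = (24.60% − 12.36%) / (2.30 − 0.88) = 8.6197%
R_f = 12.36% − 0.88 × 8.6197% = 4.7747%
β_Durant = Cov / Var(R_m) = 0.03359 / 0.02103 = 1.5972
E(R_Durant) = R_f + β × MRP = 4.7747% + 1.5972 × 8.6197% = 18.54%

18.54%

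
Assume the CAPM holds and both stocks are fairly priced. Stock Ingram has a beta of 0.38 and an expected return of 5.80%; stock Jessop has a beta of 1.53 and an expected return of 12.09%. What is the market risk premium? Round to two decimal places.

Both satisfy E(R) = R_f + β·MRP, so the slope of the SML is
MRP = (12.09% − 5.80%) / (1.53 − 0.38) = 6.29% / 1.15 = 5.4696%

5.47%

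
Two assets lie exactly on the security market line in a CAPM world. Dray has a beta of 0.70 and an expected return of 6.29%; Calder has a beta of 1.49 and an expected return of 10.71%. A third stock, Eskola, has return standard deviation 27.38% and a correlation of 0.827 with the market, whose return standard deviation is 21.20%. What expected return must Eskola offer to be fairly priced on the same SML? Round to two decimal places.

8.35%

MRP = (10.71% − 6.29%) / (1.49 − 0.70) = 5.5949%
R_f = 6.29% − 0.70 × 5.5949% = 2.3736%
β_Eskola = ρ·σ_i/σ_m = 0.827 × 27.38 / 21.20 = 1.0681
E(R_Eskola) = R_f + β × MRP = 2.3736% + 1.0681 × 5.5949% = 8.35%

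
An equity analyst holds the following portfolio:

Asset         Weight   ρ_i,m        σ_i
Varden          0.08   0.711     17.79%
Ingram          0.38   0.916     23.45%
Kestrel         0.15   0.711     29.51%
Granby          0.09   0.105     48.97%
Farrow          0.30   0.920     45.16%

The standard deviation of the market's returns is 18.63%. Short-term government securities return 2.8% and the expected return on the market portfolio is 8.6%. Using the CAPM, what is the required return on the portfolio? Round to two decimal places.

β_Varden = 0.711 × 17.79% / 18.63% = 0.6789
β_Ingram = 0.916 × 23.45% / 18.63% = 1.1530
β_Kestrel = 0.711 × 29.51% / 18.63% = 1.1262
β_Granby = 0.105 × 48.97% / 18.63% = 0.2760
β_Farrow = 0.920 × 45.16% / 18.63% = 2.2301
β_P = Σ w_i β_i = 0.08×0.6789 + 0.38×1.1530 + 0.15×1.1262 + 0.09×0.2760 + 0.30×2.2301 = 1.3553
MRP = 8.6% − 2.8% = 5.80%
E(R_P) = R_f + β_P × MRP = 2.8% + 1.3553 × 5.8% = 10.66%

10.66%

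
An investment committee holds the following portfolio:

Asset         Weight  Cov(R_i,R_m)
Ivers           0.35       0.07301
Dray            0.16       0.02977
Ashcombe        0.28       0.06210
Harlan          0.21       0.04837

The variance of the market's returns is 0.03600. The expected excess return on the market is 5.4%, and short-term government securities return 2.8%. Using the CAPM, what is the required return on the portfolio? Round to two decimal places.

11.48%

β_Ivers = 0.07301 / 0.03600 = 2.0281
β_Dray = 0.02977 / 0.03600 = 0.8269
β_Ashcombe = 0.06210 / 0.03600 = 1.7250
β_Harlan = 0.04837 / 0.03600 = 1.3436
β_P = Σ w_i β_i = 0.35×2.0281 + 0.16×0.8269 + 0.28×1.7250 + 0.21×1.3436 = 1.6073
E(R_P) = R_f + β_P × MRP = 2.8% + 1.6073 × 5.4% = 11.48%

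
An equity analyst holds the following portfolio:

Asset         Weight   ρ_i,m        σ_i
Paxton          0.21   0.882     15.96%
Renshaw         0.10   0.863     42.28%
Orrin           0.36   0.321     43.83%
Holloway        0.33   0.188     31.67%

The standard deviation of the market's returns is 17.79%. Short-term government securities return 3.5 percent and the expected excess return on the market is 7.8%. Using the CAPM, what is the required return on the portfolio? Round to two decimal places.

β_Paxton = 0.882 × 15.96% / 17.79% = 0.7913
β_Renshaw = 0.863 × 42.28% / 17.79% = 2.0510
β_Orrin = 0.321 × 43.83% / 17.79% = 0.7909
β_Holloway = 0.188 × 31.67% / 17.79% = 0.3347
β_P = Σ w_i β_i = 0.21×0.7913 + 0.10×2.0510 + 0.36×0.7909 + 0.33×0.3347 = 0.7664
E(R_P) = R_f + β_P × MRP = 3.5% + 0.7664 × 7.8% = 9.48%

9.48%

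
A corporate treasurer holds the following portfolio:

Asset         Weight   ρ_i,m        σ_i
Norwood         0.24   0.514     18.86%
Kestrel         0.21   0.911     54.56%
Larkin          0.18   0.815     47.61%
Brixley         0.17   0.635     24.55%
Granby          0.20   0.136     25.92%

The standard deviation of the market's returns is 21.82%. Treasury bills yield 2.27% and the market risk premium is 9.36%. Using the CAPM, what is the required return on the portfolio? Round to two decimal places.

β_Norwood = 0.514 × 18.86% / 21.82% = 0.4443
β_Kestrel = 0.911 × 54.56% / 21.82% = 2.2779
β_Larkin = 0.815 × 47.61% / 21.82% = 1.7783
β_Brixley = 0.635 × 24.55% / 21.82% = 0.7144
β_Granby = 0.136 × 25.92% / 21.82% = 0.1616
β_P = Σ w_i β_i = 0.24×0.4443 + 0.21×2.2779 + 0.18×1.7783 + 0.17×0.7144 + 0.20×0.1616 = 1.0589
E(R_P) = R_f + β_P × MRP = 2.27% + 1.0589 × 9.36% = 12.18%

12.18%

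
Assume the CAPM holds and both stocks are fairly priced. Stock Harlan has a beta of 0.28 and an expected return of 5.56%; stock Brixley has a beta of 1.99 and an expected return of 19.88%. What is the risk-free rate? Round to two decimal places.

3.22%

Both satisfy E(R) = R_f + β·MRP, so the slope of the SML is
MRP = (19.88% − 5.56%) / (1.99 − 0.28) = 14.32% / 1.71 = 8.3743%
R_f = E(R_Harlan) − β_Harlan·MRP = 5.56% − 0.28 × 8.3743% = 3.2152%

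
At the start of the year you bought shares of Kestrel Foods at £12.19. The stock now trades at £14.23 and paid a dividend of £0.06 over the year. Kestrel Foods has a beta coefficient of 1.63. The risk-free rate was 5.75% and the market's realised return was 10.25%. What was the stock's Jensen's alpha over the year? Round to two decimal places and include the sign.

+4.14%

Realised HPR = (P1 + D1 − P0) / P0 = (14.23 + 0.06 − 12.19) / 12.19 = 2.10 / 12.19 = 17.2272%
MRP = 10.25% − 5.75% = 4.50%
CAPM required = R_f + β·MRP = 5.75% + 1.63 × 4.50% = 13.0850%
α = realised − required = 17.2272% − 13.0850% = +4.14%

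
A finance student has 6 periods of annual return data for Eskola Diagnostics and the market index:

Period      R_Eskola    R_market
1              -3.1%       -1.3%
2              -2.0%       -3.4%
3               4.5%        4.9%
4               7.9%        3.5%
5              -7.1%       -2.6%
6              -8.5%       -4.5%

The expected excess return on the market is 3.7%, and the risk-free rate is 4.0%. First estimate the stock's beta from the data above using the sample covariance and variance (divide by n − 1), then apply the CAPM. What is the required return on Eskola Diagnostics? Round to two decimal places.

Mean R_i = (-3.1 − 2.0 + 4.5 + 7.9 − 7.1 − 8.5) / 6 = -1.3833%
Mean R_m = (-1.3 − 3.4 + 4.9 + 3.5 − 2.6 − 4.5) / 6 = -0.5667%
Σ(R_i − R̄_i)(R_m − R̄_m) = 112.5367  ⇒  Cov = 112.5367 / 5 = 22.5073
Σ(R_m − R̄_m)² = 74.5933  ⇒  Var(R_m) = 74.5933 / 5 = 14.9187
β = Cov / Var(R_m) = 22.5073 / 14.9187 = 1.5087
E(R) = R_f + β × MRP = 4.0% + 1.5087 × 3.7% = 9.58%

9.58%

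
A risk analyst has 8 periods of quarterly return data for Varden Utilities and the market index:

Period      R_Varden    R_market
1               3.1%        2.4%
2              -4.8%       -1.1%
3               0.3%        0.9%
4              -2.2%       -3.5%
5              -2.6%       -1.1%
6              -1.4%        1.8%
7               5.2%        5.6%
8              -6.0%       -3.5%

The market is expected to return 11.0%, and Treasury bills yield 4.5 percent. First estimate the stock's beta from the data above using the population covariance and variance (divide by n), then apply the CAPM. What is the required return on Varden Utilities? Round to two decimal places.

11.47%

Mean R_i = (3.1 − 4.8 + 0.3 − 2.2 − 2.6 − 1.4 + 5.2 − 6.0) / 8 = -1.0500%
Mean R_m = (2.4 − 1.1 + 0.9 − 3.5 − 1.1 + 1.8 + 5.6 − 3.5) / 8 = 0.1875%
Σ(R_i − R̄_i)(R_m − R̄_m) = 72.7250  ⇒  Cov = 72.7250 / 8 = 9.0906
Σ(R_m − R̄_m)² = 67.8088  ⇒  Var(R_m) = 67.8088 / 8 = 8.4761
β = Cov / Var(R_m) = 9.0906 / 8.4761 = 1.0725
MRP = 11.0% − 4.5% = 6.50%
E(R) = R_f + β × MRP = 4.5% + 1.0725 × 6.5% = 11.47%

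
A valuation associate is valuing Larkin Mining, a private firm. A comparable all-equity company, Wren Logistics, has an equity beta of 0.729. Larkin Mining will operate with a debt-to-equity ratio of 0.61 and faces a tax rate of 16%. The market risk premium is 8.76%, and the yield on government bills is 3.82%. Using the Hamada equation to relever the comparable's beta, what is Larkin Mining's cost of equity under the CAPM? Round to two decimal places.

β_L = β_U × [1 + (1 − t)(D/E)] = 0.729 × [1 + (1 − 0.16) × 0.61]
    = 0.729 × [1 + 0.84 × 0.61] = 0.729 × 1.5124 = 1.1025
E(R) = R_f + β_L × MRP = 3.82% + 1.1025 × 8.76% = 13.48%

13.48%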